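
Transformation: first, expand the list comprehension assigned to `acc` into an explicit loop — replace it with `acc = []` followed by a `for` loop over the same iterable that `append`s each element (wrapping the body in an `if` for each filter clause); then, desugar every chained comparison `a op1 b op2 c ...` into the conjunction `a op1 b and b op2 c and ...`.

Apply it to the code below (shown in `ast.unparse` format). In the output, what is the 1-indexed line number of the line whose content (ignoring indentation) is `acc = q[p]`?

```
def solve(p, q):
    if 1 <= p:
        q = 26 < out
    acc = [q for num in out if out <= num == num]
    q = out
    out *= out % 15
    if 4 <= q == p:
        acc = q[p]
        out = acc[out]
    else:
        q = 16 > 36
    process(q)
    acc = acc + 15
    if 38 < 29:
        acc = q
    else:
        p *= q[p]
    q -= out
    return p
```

Transformed code:
def solve(p, q):
    if 1 <= p:
        q = 26 < out
    acc = []
    for num in out:
        if out <= num and num == num:
            acc.append(q)
    q = out
    out *= out % 15
    if 4 <= q and q == p:
        acc = q[p]
        out = acc[out]
    else:
        q = 16 > 36
    process(q)
    acc = acc + 15
    if 38 < 29:
        acc = q
    else:
        p *= q[p]
    q -= out
    return p

11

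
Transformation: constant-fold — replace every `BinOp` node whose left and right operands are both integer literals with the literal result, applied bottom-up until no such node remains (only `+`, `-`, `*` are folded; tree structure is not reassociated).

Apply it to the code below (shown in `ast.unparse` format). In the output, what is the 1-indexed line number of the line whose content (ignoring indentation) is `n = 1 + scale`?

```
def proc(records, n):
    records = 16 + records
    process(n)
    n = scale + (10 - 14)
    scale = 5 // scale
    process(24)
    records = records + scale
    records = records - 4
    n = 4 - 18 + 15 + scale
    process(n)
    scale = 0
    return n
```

9

Transformed code:
def proc(records, n):
    records = 16 + records
    process(n)
    n = scale + -4
    scale = 5 // scale
    process(24)
    records = records + scale
    records = records - 4
    n = 1 + scale
    process(n)
    scale = 0
    return n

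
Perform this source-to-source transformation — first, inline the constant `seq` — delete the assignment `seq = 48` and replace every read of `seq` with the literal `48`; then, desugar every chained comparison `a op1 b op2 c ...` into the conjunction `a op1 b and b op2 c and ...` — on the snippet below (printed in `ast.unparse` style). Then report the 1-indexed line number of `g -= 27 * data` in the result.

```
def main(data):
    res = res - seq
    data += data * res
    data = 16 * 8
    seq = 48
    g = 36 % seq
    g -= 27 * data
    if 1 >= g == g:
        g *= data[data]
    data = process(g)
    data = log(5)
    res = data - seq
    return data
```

6

Transformed code:
def main(data):
    res = res - 48
    data += data * res
    data = 16 * 8
    g = 36 % 48
    g -= 27 * data
    if 1 >= g and g == g:
        g *= data[data]
    data = process(g)
    data = log(5)
    res = data - 48
    return data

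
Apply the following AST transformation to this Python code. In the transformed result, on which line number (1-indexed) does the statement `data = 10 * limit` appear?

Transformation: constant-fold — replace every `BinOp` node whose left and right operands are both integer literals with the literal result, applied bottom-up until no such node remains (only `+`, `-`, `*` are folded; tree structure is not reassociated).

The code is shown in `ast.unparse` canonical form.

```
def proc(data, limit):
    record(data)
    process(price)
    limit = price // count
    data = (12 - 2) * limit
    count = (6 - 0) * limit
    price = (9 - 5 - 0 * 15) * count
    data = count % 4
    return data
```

5

Transformed code:
def proc(data, limit):
    record(data)
    process(price)
    limit = price // count
    data = 10 * limit
    count = 6 * limit
    price = 4 * count
    data = count % 4
    return data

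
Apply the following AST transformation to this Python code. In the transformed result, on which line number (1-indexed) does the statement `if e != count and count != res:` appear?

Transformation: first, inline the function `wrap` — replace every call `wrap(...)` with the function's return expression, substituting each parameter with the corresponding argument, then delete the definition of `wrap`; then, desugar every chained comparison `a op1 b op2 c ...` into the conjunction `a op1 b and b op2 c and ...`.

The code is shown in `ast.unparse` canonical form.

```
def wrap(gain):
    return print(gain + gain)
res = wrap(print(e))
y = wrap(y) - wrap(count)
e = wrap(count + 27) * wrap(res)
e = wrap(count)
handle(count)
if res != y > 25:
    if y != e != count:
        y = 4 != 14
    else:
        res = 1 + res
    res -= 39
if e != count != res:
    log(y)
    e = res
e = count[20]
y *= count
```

Transformed code:
res = print(print(e) + print(e))
y = print(y + y) - print(count + count)
e = print(count + 27 + (count + 27)) * print(res + res)
e = print(count + count)
handle(count)
if res != y and y > 25:
    if y != e and e != count:
        y = 4 != 14
    else:
        res = 1 + res
    res -= 39
if e != count and count != res:
    log(y)
    e = res
e = count[20]
y *= count

12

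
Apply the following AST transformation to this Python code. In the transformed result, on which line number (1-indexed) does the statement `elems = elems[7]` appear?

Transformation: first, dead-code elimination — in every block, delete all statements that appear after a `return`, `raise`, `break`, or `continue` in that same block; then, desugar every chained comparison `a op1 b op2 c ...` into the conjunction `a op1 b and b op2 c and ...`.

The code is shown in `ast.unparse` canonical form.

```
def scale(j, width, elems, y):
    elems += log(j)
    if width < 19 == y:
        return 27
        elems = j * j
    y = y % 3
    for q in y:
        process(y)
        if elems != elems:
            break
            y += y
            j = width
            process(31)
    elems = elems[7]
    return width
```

10

Transformed code:
def scale(j, width, elems, y):
    elems += log(j)
    if width < 19 and 19 == y:
        return 27
    y = y % 3
    for q in y:
        process(y)
        if elems != elems:
            break
    elems = elems[7]
    return width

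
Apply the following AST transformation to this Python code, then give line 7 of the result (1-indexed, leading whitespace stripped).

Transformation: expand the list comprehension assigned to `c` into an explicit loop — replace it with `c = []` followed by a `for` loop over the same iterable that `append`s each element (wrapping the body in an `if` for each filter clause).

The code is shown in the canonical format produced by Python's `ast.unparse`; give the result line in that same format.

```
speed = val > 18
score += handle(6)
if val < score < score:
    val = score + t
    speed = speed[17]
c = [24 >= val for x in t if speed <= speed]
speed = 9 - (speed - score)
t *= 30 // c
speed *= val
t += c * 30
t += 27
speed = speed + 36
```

Transformed code:
speed = val > 18
score += handle(6)
if val < score < score:
    val = score + t
    speed = speed[17]
c = []
for x in t:
    if speed <= speed:
        c.append(24 >= val)
speed = 9 - (speed - score)
t *= 30 // c
speed *= val
t += c * 30
t += 27
speed = speed + 36

for x in t:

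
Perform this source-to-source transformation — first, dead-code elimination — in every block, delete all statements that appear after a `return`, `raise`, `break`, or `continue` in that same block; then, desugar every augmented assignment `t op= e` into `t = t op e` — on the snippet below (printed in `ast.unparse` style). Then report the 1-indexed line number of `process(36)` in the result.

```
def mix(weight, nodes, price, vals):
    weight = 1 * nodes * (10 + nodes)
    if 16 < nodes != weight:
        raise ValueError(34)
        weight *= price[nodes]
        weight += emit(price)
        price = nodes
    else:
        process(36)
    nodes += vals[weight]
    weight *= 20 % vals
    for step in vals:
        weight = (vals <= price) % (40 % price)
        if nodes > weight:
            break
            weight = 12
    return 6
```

6

Transformed code:
def mix(weight, nodes, price, vals):
    weight = 1 * nodes * (10 + nodes)
    if 16 < nodes != weight:
        raise ValueError(34)
    else:
        process(36)
    nodes = nodes + vals[weight]
    weight = weight * (20 % vals)
    for step in vals:
        weight = (vals <= price) % (40 % price)
        if nodes > weight:
            break
    return 6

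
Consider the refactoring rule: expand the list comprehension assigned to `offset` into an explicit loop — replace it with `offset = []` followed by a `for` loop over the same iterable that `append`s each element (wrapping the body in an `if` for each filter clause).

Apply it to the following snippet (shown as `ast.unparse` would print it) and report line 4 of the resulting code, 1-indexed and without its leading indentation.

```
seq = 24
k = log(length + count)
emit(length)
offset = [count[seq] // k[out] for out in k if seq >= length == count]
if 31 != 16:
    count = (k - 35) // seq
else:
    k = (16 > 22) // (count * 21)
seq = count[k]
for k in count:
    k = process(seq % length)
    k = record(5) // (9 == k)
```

Transformed code:
seq = 24
k = log(length + count)
emit(length)
offset = []
for out in k:
    if seq >= length == count:
        offset.append(count[seq] // k[out])
if 31 != 16:
    count = (k - 35) // seq
else:
    k = (16 > 22) // (count * 21)
seq = count[k]
for k in count:
    k = process(seq % length)
    k = record(5) // (9 == k)

offset = []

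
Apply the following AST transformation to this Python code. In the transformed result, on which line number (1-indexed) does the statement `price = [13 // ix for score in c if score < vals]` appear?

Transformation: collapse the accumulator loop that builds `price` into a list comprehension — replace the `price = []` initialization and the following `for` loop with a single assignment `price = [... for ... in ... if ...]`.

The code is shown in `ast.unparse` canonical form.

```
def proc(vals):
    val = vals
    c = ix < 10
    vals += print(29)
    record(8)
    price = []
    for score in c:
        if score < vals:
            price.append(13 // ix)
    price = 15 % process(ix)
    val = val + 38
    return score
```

Transformed code:
def proc(vals):
    val = vals
    c = ix < 10
    vals += print(29)
    record(8)
    price = [13 // ix for score in c if score < vals]
    price = 15 % process(ix)
    val = val + 38
    return score

6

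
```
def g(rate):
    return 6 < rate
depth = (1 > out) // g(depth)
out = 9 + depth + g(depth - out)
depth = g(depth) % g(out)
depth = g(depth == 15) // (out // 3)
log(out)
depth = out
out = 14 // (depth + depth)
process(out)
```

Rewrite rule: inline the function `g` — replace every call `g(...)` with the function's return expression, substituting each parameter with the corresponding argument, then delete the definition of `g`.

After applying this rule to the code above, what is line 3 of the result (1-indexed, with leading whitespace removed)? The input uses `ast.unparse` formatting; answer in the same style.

depth = (6 < depth) % (6 < out)

Transformed code:
depth = (1 > out) // (6 < depth)
out = 9 + depth + (6 < depth - out)
depth = (6 < depth) % (6 < out)
depth = (6 < (depth == 15)) // (out // 3)
log(out)
depth = out
out = 14 // (depth + depth)
process(out)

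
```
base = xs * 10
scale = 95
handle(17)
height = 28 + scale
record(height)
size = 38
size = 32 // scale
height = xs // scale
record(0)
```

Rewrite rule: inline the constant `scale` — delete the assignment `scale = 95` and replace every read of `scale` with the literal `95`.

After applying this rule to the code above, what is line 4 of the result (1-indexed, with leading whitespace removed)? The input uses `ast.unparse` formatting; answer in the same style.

record(height)

Transformed code:
base = xs * 10
handle(17)
height = 28 + 95
record(height)
size = 38
size = 32 // 95
height = xs // 95
record(0)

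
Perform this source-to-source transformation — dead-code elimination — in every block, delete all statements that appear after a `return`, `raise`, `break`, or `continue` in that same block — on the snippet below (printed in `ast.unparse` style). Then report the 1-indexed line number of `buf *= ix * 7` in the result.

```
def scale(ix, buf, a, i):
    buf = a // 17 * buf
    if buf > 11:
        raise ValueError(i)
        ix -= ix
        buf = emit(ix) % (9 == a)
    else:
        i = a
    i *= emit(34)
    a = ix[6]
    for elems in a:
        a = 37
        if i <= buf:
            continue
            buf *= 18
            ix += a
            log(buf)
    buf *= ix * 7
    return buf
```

Transformed code:
def scale(ix, buf, a, i):
    buf = a // 17 * buf
    if buf > 11:
        raise ValueError(i)
    else:
        i = a
    i *= emit(34)
    a = ix[6]
    for elems in a:
        a = 37
        if i <= buf:
            continue
    buf *= ix * 7
    return buf

13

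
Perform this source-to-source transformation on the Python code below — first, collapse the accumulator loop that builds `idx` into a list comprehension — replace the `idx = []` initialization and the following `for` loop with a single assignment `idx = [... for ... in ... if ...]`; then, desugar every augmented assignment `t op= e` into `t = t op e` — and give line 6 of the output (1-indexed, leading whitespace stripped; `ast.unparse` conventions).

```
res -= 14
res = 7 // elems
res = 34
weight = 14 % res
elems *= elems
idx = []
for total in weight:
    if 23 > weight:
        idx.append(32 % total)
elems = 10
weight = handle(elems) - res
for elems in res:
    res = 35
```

idx = [32 % total for total in weight if 23 > weight]

Transformed code:
res = res - 14
res = 7 // elems
res = 34
weight = 14 % res
elems = elems * elems
idx = [32 % total for total in weight if 23 > weight]
elems = 10
weight = handle(elems) - res
for elems in res:
    res = 35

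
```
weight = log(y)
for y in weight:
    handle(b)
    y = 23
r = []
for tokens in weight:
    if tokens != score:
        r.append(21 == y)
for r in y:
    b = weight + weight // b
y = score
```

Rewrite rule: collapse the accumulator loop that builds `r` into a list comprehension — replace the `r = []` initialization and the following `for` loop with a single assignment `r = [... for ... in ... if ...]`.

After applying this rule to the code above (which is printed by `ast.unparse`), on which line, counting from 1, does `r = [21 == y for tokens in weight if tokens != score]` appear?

5

Transformed code:
weight = log(y)
for y in weight:
    handle(b)
    y = 23
r = [21 == y for tokens in weight if tokens != score]
for r in y:
    b = weight + weight // b
y = score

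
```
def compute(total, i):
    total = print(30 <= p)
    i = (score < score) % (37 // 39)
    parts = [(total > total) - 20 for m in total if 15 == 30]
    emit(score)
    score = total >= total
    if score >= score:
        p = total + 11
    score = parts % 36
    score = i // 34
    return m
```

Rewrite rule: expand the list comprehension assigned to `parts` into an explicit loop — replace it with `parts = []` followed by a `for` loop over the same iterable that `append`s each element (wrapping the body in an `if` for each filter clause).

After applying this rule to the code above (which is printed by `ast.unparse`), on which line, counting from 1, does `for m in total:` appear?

5

Transformed code:
def compute(total, i):
    total = print(30 <= p)
    i = (score < score) % (37 // 39)
    parts = []
    for m in total:
        if 15 == 30:
            parts.append((total > total) - 20)
    emit(score)
    score = total >= total
    if score >= score:
        p = total + 11
    score = parts % 36
    score = i // 34
    return m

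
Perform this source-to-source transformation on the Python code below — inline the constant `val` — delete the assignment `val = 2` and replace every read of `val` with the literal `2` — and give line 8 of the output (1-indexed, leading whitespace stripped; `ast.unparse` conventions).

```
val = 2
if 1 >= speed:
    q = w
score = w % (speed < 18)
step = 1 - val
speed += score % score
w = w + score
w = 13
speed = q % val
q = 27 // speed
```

speed = q % 2

Transformed code:
if 1 >= speed:
    q = w
score = w % (speed < 18)
step = 1 - 2
speed += score % score
w = w + score
w = 13
speed = q % 2
q = 27 // speed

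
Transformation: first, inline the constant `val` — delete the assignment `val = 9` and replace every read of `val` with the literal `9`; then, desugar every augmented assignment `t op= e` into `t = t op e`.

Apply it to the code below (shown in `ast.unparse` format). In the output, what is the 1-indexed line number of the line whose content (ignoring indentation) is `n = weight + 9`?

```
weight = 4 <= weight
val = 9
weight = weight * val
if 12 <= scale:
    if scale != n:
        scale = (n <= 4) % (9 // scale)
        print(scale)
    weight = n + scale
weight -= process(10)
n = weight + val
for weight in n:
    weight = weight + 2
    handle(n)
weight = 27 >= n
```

Transformed code:
weight = 4 <= weight
weight = weight * 9
if 12 <= scale:
    if scale != n:
        scale = (n <= 4) % (9 // scale)
        print(scale)
    weight = n + scale
weight = weight - process(10)
n = weight + 9
for weight in n:
    weight = weight + 2
    handle(n)
weight = 27 >= n

9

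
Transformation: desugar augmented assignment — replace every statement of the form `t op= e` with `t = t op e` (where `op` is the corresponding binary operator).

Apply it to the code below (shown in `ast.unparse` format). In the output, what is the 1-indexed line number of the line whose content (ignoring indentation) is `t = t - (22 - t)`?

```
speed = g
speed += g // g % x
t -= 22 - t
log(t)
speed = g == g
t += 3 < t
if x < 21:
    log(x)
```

Transformed code:
speed = g
speed = speed + g // g % x
t = t - (22 - t)
log(t)
speed = g == g
t = t + (3 < t)
if x < 21:
    log(x)

3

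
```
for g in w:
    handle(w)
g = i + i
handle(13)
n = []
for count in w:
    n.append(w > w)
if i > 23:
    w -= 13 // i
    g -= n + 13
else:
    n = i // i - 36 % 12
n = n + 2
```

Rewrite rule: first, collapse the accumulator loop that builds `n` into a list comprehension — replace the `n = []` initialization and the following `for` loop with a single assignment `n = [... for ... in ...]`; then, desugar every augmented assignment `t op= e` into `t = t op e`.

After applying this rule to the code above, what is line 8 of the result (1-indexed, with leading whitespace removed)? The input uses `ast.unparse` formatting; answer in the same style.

Transformed code:
for g in w:
    handle(w)
g = i + i
handle(13)
n = [w > w for count in w]
if i > 23:
    w = w - 13 // i
    g = g - (n + 13)
else:
    n = i // i - 36 % 12
n = n + 2

g = g - (n + 13)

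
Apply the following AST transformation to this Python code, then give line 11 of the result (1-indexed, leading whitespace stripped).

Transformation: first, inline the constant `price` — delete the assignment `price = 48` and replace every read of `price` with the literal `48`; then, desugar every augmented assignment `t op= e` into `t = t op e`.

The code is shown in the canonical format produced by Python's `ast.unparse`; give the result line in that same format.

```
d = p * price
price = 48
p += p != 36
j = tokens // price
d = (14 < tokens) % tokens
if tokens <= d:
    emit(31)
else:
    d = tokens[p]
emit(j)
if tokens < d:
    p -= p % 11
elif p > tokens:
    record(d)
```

Transformed code:
d = p * 48
p = p + (p != 36)
j = tokens // 48
d = (14 < tokens) % tokens
if tokens <= d:
    emit(31)
else:
    d = tokens[p]
emit(j)
if tokens < d:
    p = p - p % 11
elif p > tokens:
    record(d)

p = p - p % 11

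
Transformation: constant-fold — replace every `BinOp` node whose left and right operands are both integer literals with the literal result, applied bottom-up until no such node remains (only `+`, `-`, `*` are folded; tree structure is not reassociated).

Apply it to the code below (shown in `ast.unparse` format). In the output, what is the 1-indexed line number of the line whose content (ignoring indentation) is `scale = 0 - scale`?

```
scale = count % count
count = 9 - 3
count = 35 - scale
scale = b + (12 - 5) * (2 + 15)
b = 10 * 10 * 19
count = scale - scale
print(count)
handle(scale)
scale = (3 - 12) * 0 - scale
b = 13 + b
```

Transformed code:
scale = count % count
count = 6
count = 35 - scale
scale = b + 119
b = 1900
count = scale - scale
print(count)
handle(scale)
scale = 0 - scale
b = 13 + b

9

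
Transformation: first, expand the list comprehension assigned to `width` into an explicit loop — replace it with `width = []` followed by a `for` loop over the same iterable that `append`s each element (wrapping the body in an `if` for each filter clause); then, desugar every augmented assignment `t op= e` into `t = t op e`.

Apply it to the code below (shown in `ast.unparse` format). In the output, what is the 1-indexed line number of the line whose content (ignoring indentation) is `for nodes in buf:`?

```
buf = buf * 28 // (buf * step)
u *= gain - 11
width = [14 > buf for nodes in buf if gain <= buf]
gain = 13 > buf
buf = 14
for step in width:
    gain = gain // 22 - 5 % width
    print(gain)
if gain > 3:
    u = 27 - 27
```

4

Transformed code:
buf = buf * 28 // (buf * step)
u = u * (gain - 11)
width = []
for nodes in buf:
    if gain <= buf:
        width.append(14 > buf)
gain = 13 > buf
buf = 14
for step in width:
    gain = gain // 22 - 5 % width
    print(gain)
if gain > 3:
    u = 27 - 27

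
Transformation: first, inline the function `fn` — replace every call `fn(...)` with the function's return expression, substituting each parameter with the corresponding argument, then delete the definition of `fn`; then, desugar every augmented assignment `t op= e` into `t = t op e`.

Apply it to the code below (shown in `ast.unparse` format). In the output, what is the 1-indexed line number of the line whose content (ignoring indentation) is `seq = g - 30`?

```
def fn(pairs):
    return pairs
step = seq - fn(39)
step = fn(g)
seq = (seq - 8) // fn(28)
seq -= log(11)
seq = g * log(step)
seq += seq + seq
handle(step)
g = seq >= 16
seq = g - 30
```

Transformed code:
step = seq - 39
step = g
seq = (seq - 8) // 28
seq = seq - log(11)
seq = g * log(step)
seq = seq + (seq + seq)
handle(step)
g = seq >= 16
seq = g - 30

9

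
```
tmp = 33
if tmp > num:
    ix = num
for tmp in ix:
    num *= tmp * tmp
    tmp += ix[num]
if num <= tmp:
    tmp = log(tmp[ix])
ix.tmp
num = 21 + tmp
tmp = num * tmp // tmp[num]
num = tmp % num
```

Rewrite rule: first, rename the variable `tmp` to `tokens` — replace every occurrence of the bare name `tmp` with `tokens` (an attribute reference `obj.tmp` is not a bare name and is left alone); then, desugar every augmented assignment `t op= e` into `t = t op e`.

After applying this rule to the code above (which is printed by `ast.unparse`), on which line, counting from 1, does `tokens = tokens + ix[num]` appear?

6

Transformed code:
tokens = 33
if tokens > num:
    ix = num
for tokens in ix:
    num = num * (tokens * tokens)
    tokens = tokens + ix[num]
if num <= tokens:
    tokens = log(tokens[ix])
ix.tmp
num = 21 + tokens
tokens = num * tokens // tokens[num]
num = tokens % num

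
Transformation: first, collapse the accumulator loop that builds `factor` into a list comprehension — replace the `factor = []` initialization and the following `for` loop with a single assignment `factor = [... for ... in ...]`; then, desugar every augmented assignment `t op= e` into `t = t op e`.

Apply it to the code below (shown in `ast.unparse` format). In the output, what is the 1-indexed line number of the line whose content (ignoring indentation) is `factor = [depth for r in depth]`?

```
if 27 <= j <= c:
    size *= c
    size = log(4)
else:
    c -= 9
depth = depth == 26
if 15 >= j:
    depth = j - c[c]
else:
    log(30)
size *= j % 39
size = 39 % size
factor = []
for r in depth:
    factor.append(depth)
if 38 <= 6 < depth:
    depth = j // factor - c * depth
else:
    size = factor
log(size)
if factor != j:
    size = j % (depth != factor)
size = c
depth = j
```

Transformed code:
if 27 <= j <= c:
    size = size * c
    size = log(4)
else:
    c = c - 9
depth = depth == 26
if 15 >= j:
    depth = j - c[c]
else:
    log(30)
size = size * (j % 39)
size = 39 % size
factor = [depth for r in depth]
if 38 <= 6 < depth:
    depth = j // factor - c * depth
else:
    size = factor
log(size)
if factor != j:
    size = j % (depth != factor)
size = c
depth = j

13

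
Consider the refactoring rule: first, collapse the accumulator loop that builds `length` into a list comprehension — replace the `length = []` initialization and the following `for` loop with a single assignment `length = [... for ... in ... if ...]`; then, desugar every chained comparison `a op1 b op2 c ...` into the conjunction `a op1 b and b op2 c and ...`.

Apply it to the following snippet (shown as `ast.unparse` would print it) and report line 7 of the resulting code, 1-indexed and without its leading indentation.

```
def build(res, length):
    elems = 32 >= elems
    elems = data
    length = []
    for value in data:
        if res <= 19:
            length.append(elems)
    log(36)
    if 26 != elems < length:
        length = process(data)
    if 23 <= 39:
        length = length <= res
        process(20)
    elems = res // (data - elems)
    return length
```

Transformed code:
def build(res, length):
    elems = 32 >= elems
    elems = data
    length = [elems for value in data if res <= 19]
    log(36)
    if 26 != elems and elems < length:
        length = process(data)
    if 23 <= 39:
        length = length <= res
        process(20)
    elems = res // (data - elems)
    return length

length = process(data)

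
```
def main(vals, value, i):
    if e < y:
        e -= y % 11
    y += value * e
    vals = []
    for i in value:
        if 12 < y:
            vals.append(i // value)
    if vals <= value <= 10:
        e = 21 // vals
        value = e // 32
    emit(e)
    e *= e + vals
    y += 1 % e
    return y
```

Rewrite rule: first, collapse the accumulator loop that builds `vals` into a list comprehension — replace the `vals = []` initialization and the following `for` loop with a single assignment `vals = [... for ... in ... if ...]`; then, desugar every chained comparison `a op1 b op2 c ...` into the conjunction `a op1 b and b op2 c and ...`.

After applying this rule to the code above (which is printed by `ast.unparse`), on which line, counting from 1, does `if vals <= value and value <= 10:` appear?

6

Transformed code:
def main(vals, value, i):
    if e < y:
        e -= y % 11
    y += value * e
    vals = [i // value for i in value if 12 < y]
    if vals <= value and value <= 10:
        e = 21 // vals
        value = e // 32
    emit(e)
    e *= e + vals
    y += 1 % e
    return y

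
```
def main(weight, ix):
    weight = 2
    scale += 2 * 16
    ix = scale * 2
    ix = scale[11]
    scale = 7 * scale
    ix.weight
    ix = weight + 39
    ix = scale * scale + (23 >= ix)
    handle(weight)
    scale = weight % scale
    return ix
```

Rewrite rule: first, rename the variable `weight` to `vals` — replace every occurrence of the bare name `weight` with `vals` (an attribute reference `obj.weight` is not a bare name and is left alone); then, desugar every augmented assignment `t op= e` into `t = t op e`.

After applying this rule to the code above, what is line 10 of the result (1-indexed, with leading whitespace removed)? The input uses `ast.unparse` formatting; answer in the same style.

handle(vals)

Transformed code:
def main(vals, ix):
    vals = 2
    scale = scale + 2 * 16
    ix = scale * 2
    ix = scale[11]
    scale = 7 * scale
    ix.weight
    ix = vals + 39
    ix = scale * scale + (23 >= ix)
    handle(vals)
    scale = vals % scale
    return ix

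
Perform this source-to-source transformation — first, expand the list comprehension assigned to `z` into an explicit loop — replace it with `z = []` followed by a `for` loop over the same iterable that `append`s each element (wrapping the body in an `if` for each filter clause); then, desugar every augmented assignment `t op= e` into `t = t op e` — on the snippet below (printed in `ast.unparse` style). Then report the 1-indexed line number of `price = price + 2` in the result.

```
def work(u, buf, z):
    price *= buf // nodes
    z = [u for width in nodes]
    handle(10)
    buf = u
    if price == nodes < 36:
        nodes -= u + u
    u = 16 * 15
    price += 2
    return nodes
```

Transformed code:
def work(u, buf, z):
    price = price * (buf // nodes)
    z = []
    for width in nodes:
        z.append(u)
    handle(10)
    buf = u
    if price == nodes < 36:
        nodes = nodes - (u + u)
    u = 16 * 15
    price = price + 2
    return nodes

11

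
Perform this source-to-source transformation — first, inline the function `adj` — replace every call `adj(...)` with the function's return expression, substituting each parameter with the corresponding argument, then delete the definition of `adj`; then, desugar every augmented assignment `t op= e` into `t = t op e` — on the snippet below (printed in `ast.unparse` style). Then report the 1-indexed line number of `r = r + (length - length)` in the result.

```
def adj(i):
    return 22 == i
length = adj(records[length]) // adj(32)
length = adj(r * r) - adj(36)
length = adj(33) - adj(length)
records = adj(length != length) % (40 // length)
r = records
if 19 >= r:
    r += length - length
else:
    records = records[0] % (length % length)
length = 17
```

Transformed code:
length = (22 == records[length]) // (22 == 32)
length = (22 == r * r) - (22 == 36)
length = (22 == 33) - (22 == length)
records = (22 == (length != length)) % (40 // length)
r = records
if 19 >= r:
    r = r + (length - length)
else:
    records = records[0] % (length % length)
length = 17

7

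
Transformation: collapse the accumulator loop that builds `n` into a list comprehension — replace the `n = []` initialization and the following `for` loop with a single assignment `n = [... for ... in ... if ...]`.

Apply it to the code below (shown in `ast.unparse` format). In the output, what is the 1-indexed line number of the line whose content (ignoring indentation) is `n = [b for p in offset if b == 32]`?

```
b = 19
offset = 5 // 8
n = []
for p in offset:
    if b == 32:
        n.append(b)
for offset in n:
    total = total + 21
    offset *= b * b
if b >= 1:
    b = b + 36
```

Transformed code:
b = 19
offset = 5 // 8
n = [b for p in offset if b == 32]
for offset in n:
    total = total + 21
    offset *= b * b
if b >= 1:
    b = b + 36

3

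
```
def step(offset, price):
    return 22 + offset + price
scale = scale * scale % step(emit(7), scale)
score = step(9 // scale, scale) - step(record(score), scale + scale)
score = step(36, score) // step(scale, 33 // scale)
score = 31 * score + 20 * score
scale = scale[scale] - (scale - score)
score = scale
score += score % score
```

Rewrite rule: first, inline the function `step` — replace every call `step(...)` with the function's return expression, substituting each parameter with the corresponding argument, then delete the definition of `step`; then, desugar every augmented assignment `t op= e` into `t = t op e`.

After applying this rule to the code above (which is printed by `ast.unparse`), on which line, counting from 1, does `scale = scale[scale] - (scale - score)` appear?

5

Transformed code:
scale = scale * scale % (22 + emit(7) + scale)
score = 22 + 9 // scale + scale - (22 + record(score) + (scale + scale))
score = (22 + 36 + score) // (22 + scale + 33 // scale)
score = 31 * score + 20 * score
scale = scale[scale] - (scale - score)
score = scale
score = score + score % score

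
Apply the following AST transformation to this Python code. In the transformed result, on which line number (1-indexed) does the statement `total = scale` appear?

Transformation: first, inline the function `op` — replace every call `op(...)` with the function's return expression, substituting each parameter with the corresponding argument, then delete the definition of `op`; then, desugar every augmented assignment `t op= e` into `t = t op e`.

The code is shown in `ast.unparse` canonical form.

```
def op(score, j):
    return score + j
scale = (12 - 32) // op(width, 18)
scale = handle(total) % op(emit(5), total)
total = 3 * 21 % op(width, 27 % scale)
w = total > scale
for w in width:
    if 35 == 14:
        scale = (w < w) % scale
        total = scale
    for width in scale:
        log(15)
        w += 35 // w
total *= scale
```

Transformed code:
scale = (12 - 32) // (width + 18)
scale = handle(total) % (emit(5) + total)
total = 3 * 21 % (width + 27 % scale)
w = total > scale
for w in width:
    if 35 == 14:
        scale = (w < w) % scale
        total = scale
    for width in scale:
        log(15)
        w = w + 35 // w
total = total * scale

8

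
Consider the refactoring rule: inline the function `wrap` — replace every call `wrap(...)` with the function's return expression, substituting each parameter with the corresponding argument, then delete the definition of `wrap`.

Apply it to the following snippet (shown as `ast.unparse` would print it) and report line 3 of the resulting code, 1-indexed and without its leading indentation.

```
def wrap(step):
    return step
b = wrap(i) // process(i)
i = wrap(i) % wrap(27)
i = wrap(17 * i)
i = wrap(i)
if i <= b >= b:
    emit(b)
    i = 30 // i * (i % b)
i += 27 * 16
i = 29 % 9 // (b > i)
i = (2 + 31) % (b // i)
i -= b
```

i = 17 * i

Transformed code:
b = i // process(i)
i = i % 27
i = 17 * i
i = i
if i <= b >= b:
    emit(b)
    i = 30 // i * (i % b)
i += 27 * 16
i = 29 % 9 // (b > i)
i = (2 + 31) % (b // i)
i -= b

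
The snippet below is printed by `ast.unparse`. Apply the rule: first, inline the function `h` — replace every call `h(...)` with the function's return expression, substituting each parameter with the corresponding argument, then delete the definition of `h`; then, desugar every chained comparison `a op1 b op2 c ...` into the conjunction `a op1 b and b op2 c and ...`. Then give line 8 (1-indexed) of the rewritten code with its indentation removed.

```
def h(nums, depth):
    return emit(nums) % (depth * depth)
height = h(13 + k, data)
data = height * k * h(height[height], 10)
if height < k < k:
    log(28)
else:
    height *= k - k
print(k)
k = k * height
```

Transformed code:
height = emit(13 + k) % (data * data)
data = height * k * (emit(height[height]) % (10 * 10))
if height < k and k < k:
    log(28)
else:
    height *= k - k
print(k)
k = k * height

k = k * height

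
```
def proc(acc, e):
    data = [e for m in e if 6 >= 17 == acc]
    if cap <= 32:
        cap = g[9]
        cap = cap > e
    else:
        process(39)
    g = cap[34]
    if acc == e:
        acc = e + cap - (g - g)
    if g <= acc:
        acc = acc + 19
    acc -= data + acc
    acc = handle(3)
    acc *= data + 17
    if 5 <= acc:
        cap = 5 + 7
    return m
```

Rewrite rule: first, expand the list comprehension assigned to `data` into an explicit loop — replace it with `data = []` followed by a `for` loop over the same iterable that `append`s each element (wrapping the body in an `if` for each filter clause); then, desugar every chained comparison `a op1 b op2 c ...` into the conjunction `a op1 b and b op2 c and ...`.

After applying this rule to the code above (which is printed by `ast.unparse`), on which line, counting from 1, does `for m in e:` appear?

3

Transformed code:
def proc(acc, e):
    data = []
    for m in e:
        if 6 >= 17 and 17 == acc:
            data.append(e)
    if cap <= 32:
        cap = g[9]
        cap = cap > e
    else:
        process(39)
    g = cap[34]
    if acc == e:
        acc = e + cap - (g - g)
    if g <= acc:
        acc = acc + 19
    acc -= data + acc
    acc = handle(3)
    acc *= data + 17
    if 5 <= acc:
        cap = 5 + 7
    return m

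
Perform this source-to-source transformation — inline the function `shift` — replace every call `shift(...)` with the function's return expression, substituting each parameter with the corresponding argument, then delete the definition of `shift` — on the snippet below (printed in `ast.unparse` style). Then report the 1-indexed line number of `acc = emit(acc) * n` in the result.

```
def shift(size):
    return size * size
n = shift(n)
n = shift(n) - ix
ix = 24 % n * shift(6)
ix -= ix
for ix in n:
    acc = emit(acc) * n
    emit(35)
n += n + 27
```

6

Transformed code:
n = n * n
n = n * n - ix
ix = 24 % n * (6 * 6)
ix -= ix
for ix in n:
    acc = emit(acc) * n
    emit(35)
n += n + 27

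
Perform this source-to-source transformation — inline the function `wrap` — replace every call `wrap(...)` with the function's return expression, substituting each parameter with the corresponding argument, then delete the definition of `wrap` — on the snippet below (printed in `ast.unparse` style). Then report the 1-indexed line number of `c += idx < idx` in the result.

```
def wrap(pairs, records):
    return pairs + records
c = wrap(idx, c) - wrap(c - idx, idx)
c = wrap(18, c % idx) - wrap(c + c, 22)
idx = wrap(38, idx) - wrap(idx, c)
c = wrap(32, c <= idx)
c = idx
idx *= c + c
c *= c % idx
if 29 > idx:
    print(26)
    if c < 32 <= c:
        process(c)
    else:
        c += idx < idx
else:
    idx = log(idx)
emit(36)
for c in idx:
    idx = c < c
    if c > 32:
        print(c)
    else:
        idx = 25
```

13

Transformed code:
c = idx + c - (c - idx + idx)
c = 18 + c % idx - (c + c + 22)
idx = 38 + idx - (idx + c)
c = 32 + (c <= idx)
c = idx
idx *= c + c
c *= c % idx
if 29 > idx:
    print(26)
    if c < 32 <= c:
        process(c)
    else:
        c += idx < idx
else:
    idx = log(idx)
emit(36)
for c in idx:
    idx = c < c
    if c > 32:
        print(c)
    else:
        idx = 25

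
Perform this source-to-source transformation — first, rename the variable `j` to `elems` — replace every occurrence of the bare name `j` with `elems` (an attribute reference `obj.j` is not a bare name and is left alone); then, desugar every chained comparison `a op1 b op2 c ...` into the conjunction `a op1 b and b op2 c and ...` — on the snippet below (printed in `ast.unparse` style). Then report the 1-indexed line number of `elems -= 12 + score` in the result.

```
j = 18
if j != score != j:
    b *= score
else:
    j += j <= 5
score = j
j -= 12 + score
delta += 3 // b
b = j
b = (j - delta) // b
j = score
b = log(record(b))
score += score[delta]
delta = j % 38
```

7

Transformed code:
elems = 18
if elems != score and score != elems:
    b *= score
else:
    elems += elems <= 5
score = elems
elems -= 12 + score
delta += 3 // b
b = elems
b = (elems - delta) // b
elems = score
b = log(record(b))
score += score[delta]
delta = elems % 38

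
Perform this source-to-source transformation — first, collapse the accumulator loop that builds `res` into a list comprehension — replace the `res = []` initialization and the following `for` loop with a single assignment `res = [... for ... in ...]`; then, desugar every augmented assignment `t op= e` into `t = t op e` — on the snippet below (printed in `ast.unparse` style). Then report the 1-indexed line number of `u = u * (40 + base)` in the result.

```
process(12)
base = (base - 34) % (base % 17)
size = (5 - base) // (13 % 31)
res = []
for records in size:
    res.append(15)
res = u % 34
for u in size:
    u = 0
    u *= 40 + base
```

8

Transformed code:
process(12)
base = (base - 34) % (base % 17)
size = (5 - base) // (13 % 31)
res = [15 for records in size]
res = u % 34
for u in size:
    u = 0
    u = u * (40 + base)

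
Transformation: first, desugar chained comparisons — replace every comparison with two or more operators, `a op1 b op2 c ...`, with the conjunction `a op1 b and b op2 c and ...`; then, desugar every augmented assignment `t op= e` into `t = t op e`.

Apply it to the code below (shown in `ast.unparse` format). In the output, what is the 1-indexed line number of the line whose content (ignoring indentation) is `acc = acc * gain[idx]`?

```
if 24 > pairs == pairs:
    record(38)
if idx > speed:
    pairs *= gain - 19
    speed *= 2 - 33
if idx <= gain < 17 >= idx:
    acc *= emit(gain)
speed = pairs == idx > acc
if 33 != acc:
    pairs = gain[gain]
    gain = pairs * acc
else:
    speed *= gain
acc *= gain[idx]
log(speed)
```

14

Transformed code:
if 24 > pairs and pairs == pairs:
    record(38)
if idx > speed:
    pairs = pairs * (gain - 19)
    speed = speed * (2 - 33)
if idx <= gain and gain < 17 and (17 >= idx):
    acc = acc * emit(gain)
speed = pairs == idx and idx > acc
if 33 != acc:
    pairs = gain[gain]
    gain = pairs * acc
else:
    speed = speed * gain
acc = acc * gain[idx]
log(speed)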